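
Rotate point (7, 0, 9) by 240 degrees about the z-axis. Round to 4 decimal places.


x' = 7*cos(240) - 0*sin(240) = -3.5
y' = 7*sin(240) + 0*cos(240) = -6.0622
z' = 9

(-3.5, -6.0622, 9)


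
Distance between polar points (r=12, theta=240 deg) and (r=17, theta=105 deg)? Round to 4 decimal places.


d = sqrt(r1^2 + r2^2 - 2*r1*r2*cos(t2-t1))
d = sqrt(12^2 + 17^2 - 2*12*17*cos(105-240)) = 26.8607

26.8607


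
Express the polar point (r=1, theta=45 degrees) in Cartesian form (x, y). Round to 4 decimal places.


x = 1 * cos(45) = 0.7071
y = 1 * sin(45) = 0.7071

(0.7071, 0.7071)


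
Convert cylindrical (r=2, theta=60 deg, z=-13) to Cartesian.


x = 2 * cos(60) = 1
y = 2 * sin(60) = 1.7321
z = -13

(1, 1.7321, -13)


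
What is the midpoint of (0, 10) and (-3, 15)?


Midpoint = ((0+-3)/2, (10+15)/2) = (-1.5, 12.5)

(-1.5, 12.5)


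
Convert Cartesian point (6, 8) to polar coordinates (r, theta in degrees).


r = sqrt(6^2 + 8^2) = 10
theta = atan2(8, 6) = 53.1301 degrees

r = 10, theta = 53.1301 degrees


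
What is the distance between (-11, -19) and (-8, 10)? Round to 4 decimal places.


d = sqrt((-8--11)^2 + (10--19)^2) = 29.1548

29.1548


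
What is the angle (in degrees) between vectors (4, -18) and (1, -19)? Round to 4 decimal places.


dot = 4*1 + -18*-19 = 346
|u| = 18.4391, |v| = 19.0263
cos(angle) = 0.9862
angle = 9.516 degrees

9.516 degrees


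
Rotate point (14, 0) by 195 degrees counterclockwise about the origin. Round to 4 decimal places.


x' = 14*cos(195) - 0*sin(195) = -13.523
y' = 14*sin(195) + 0*cos(195) = -3.6235

(-13.523, -3.6235)


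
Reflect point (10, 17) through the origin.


Reflection through origin: (x, y) -> (-x, -y)
(10, 17) -> (-10, -17)

(-10, -17)


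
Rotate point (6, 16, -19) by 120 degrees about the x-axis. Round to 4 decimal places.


x' = 6
y' = 16*cos(120) - -19*sin(120) = 8.4545
z' = 16*sin(120) + -19*cos(120) = 23.3564

(6, 8.4545, 23.3564)


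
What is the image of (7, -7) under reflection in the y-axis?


Reflection across y-axis: (x, y) -> (-x, y)
(7, -7) -> (-7, -7)

(-7, -7)


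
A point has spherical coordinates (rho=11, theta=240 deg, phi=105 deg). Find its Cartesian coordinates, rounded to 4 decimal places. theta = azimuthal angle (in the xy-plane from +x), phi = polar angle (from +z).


x = 11 * sin(105) * cos(240) = -5.3126
y = 11 * sin(105) * sin(240) = -9.2017
z = 11 * cos(105) = -2.847

(-5.3126, -9.2017, -2.847)


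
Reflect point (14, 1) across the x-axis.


Reflection across x-axis: (x, y) -> (x, -y)
(14, 1) -> (14, -1)

(14, -1)


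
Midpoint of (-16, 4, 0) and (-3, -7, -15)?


Midpoint = ((-16+-3)/2, (4+-7)/2, (0+-15)/2) = (-9.5, -1.5, -7.5)

(-9.5, -1.5, -7.5)


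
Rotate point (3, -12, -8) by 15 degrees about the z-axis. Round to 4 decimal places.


x' = 3*cos(15) - -12*sin(15) = 6.0036
y' = 3*sin(15) + -12*cos(15) = -10.8147
z' = -8

(6.0036, -10.8147, -8)


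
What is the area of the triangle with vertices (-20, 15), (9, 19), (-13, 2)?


Area = |x1(y2-y3) + x2(y3-y1) + x3(y1-y2)| / 2
= |-20*(19-2) + 9*(2-15) + -13*(15-19)| / 2
= 202.5

202.5


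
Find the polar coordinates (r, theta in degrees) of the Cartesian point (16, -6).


r = sqrt(16^2 + (-6)^2) = 17.088
theta = atan2(-6, 16) = 339.444 degrees

r = 17.088, theta = 339.444 degrees


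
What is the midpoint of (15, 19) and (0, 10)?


Midpoint = ((15+0)/2, (19+10)/2) = (7.5, 14.5)

(7.5, 14.5)


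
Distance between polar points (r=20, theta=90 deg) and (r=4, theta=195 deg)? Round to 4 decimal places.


d = sqrt(r1^2 + r2^2 - 2*r1*r2*cos(t2-t1))
d = sqrt(20^2 + 4^2 - 2*20*4*cos(195-90)) = 21.3872

21.3872


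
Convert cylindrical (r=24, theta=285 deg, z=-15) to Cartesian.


x = 24 * cos(285) = 6.2117
y = 24 * sin(285) = -23.1822
z = -15

(6.2117, -23.1822, -15)


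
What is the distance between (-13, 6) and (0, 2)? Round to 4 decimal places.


d = sqrt((0--13)^2 + (2-6)^2) = 13.6015

13.6015


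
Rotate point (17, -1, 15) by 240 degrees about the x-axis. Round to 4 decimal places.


x' = 17
y' = -1*cos(240) - 15*sin(240) = 13.4904
z' = -1*sin(240) + 15*cos(240) = -6.634

(17, 13.4904, -6.634)


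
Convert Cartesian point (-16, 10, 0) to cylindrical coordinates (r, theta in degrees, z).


r = sqrt((-16)^2 + 10^2) = 18.868
theta = atan2(10, -16) = 147.9946 deg
z = 0

r = 18.868, theta = 147.9946 deg, z = 0


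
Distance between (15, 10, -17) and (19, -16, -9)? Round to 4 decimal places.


d = sqrt((19-15)^2 + (-16-10)^2 + (-9--17)^2) = 27.4955

27.4955


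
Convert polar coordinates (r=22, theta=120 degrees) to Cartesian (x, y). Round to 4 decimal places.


x = 22 * cos(120) = -11
y = 22 * sin(120) = 19.0526

(-11, 19.0526)


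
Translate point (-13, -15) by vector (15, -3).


Translation: (x+dx, y+dy) = (-13+15, -15+-3) = (2, -18)

(2, -18)


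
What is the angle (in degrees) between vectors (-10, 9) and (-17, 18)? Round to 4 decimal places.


dot = -10*-17 + 9*18 = 332
|u| = 13.4536, |v| = 24.7588
cos(angle) = 0.9967
angle = 4.6494 degrees

4.6494 degrees


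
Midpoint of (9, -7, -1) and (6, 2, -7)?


Midpoint = ((9+6)/2, (-7+2)/2, (-1+-7)/2) = (7.5, -2.5, -4)

(7.5, -2.5, -4)


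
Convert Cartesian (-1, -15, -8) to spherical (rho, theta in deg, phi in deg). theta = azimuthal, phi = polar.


rho = sqrt((-1)^2 + (-15)^2 + (-8)^2) = 17.0294
theta = atan2(-15, -1) = 266.1859 deg
phi = acos(-8/17.0294) = 118.0198 deg

rho = 17.0294, theta = 266.1859 deg, phi = 118.0198 deg


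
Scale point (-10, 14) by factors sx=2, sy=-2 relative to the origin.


Scaling: (x*sx, y*sy) = (-10*2, 14*-2) = (-20, -28)

(-20, -28)


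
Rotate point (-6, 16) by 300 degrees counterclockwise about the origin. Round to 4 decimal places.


x' = -6*cos(300) - 16*sin(300) = 10.8564
y' = -6*sin(300) + 16*cos(300) = 13.1962

(10.8564, 13.1962)


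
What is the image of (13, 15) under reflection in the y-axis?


Reflection across y-axis: (x, y) -> (-x, y)
(13, 15) -> (-13, 15)

(-13, 15)


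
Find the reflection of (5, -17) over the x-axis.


Reflection across x-axis: (x, y) -> (x, -y)
(5, -17) -> (5, 17)

(5, 17)


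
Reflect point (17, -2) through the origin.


Reflection through origin: (x, y) -> (-x, -y)
(17, -2) -> (-17, 2)

(-17, 2)


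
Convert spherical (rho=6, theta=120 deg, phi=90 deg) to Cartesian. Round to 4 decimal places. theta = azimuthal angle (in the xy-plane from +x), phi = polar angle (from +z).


x = 6 * sin(90) * cos(120) = -3
y = 6 * sin(90) * sin(120) = 5.1962
z = 6 * cos(90) = 0

(-3, 5.1962, 0)


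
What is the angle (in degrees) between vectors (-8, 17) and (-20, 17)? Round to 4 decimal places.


dot = -8*-20 + 17*17 = 449
|u| = 18.7883, |v| = 26.2488
cos(angle) = 0.9104
angle = 24.4343 degrees

24.4343 degrees


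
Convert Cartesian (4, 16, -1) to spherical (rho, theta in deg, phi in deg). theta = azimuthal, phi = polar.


rho = sqrt(4^2 + 16^2 + (-1)^2) = 16.5227
theta = atan2(16, 4) = 75.9638 deg
phi = acos(-1/16.5227) = 93.4698 deg

rho = 16.5227, theta = 75.9638 deg, phi = 93.4698 deg


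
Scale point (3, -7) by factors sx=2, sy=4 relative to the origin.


Scaling: (x*sx, y*sy) = (3*2, -7*4) = (6, -28)

(6, -28)


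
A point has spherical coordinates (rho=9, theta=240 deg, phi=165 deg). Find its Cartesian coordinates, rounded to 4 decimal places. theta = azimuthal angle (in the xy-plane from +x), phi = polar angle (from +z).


x = 9 * sin(165) * cos(240) = -1.1647
y = 9 * sin(165) * sin(240) = -2.0173
z = 9 * cos(165) = -8.6933

(-1.1647, -2.0173, -8.6933)


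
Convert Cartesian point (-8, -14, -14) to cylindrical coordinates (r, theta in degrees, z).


r = sqrt((-8)^2 + (-14)^2) = 16.1245
theta = atan2(-14, -8) = 240.2551 deg
z = -14

r = 16.1245, theta = 240.2551 deg, z = -14


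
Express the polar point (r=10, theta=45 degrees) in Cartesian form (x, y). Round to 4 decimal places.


x = 10 * cos(45) = 7.0711
y = 10 * sin(45) = 7.0711

(7.0711, 7.0711)


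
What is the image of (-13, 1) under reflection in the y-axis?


Reflection across y-axis: (x, y) -> (-x, y)
(-13, 1) -> (13, 1)

(13, 1)


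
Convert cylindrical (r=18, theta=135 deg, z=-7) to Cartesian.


x = 18 * cos(135) = -12.7279
y = 18 * sin(135) = 12.7279
z = -7

(-12.7279, 12.7279, -7)


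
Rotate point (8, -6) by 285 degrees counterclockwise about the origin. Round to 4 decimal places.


x' = 8*cos(285) - -6*sin(285) = -3.725
y' = 8*sin(285) + -6*cos(285) = -9.2803

(-3.725, -9.2803)


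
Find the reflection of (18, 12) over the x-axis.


Reflection across x-axis: (x, y) -> (x, -y)
(18, 12) -> (18, -12)

(18, -12)


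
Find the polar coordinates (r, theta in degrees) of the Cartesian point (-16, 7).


r = sqrt((-16)^2 + 7^2) = 17.4642
theta = atan2(7, -16) = 156.3706 degrees

r = 17.4642, theta = 156.3706 degrees


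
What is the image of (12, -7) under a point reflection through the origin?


Reflection through origin: (x, y) -> (-x, -y)
(12, -7) -> (-12, 7)

(-12, 7)


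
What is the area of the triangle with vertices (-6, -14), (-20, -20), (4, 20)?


Area = |x1(y2-y3) + x2(y3-y1) + x3(y1-y2)| / 2
= |-6*(-20-20) + -20*(20--14) + 4*(-14--20)| / 2
= 208

208


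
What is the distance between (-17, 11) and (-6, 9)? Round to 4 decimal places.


d = sqrt((-6--17)^2 + (9-11)^2) = 11.1803

11.1803


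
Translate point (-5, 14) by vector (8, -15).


Translation: (x+dx, y+dy) = (-5+8, 14+-15) = (3, -1)

(3, -1)


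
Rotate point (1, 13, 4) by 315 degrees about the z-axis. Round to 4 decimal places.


x' = 1*cos(315) - 13*sin(315) = 9.8995
y' = 1*sin(315) + 13*cos(315) = 8.4853
z' = 4

(9.8995, 8.4853, 4)


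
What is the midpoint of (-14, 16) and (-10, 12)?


Midpoint = ((-14+-10)/2, (16+12)/2) = (-12, 14)

(-12, 14)


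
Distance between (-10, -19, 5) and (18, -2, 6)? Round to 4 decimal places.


d = sqrt((18--10)^2 + (-2--19)^2 + (6-5)^2) = 32.7719

32.7719


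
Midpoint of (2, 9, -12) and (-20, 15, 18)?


Midpoint = ((2+-20)/2, (9+15)/2, (-12+18)/2) = (-9, 12, 3)

(-9, 12, 3)


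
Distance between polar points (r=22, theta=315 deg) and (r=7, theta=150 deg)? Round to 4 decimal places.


d = sqrt(r1^2 + r2^2 - 2*r1*r2*cos(t2-t1))
d = sqrt(22^2 + 7^2 - 2*22*7*cos(150-315)) = 28.8185

28.8185


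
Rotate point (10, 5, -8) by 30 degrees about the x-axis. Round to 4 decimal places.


x' = 10
y' = 5*cos(30) - -8*sin(30) = 8.3301
z' = 5*sin(30) + -8*cos(30) = -4.4282

(10, 8.3301, -4.4282)


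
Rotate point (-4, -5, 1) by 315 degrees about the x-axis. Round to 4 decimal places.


x' = -4
y' = -5*cos(315) - 1*sin(315) = -2.8284
z' = -5*sin(315) + 1*cos(315) = 4.2426

(-4, -2.8284, 4.2426)


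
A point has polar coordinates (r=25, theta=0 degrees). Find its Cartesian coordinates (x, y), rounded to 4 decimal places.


x = 25 * cos(0) = 25
y = 25 * sin(0) = 0

(25, 0)


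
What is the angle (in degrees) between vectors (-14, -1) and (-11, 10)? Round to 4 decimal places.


dot = -14*-11 + -1*10 = 144
|u| = 14.0357, |v| = 14.8661
cos(angle) = 0.6901
angle = 46.3593 degrees

46.3593 degrees


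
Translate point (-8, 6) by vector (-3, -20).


Translation: (x+dx, y+dy) = (-8+-3, 6+-20) = (-11, -14)

(-11, -14)


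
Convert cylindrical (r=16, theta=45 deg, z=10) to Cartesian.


x = 16 * cos(45) = 11.3137
y = 16 * sin(45) = 11.3137
z = 10

(11.3137, 11.3137, 10)


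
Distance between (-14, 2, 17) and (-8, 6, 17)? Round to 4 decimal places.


d = sqrt((-8--14)^2 + (6-2)^2 + (17-17)^2) = 7.2111

7.2111


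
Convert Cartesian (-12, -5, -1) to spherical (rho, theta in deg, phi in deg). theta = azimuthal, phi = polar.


rho = sqrt((-12)^2 + (-5)^2 + (-1)^2) = 13.0384
theta = atan2(-5, -12) = 202.6199 deg
phi = acos(-1/13.0384) = 94.3987 deg

rho = 13.0384, theta = 202.6199 deg, phi = 94.3987 deg


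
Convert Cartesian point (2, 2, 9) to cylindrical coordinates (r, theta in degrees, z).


r = sqrt(2^2 + 2^2) = 2.8284
theta = atan2(2, 2) = 45 deg
z = 9

r = 2.8284, theta = 45 deg, z = 9


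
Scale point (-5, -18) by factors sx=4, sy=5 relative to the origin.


Scaling: (x*sx, y*sy) = (-5*4, -18*5) = (-20, -90)

(-20, -90)


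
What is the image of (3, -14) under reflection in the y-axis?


Reflection across y-axis: (x, y) -> (-x, y)
(3, -14) -> (-3, -14)

(-3, -14)


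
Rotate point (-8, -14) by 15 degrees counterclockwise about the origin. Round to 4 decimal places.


x' = -8*cos(15) - -14*sin(15) = -4.1039
y' = -8*sin(15) + -14*cos(15) = -15.5935

(-4.1039, -15.5935)


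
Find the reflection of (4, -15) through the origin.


Reflection through origin: (x, y) -> (-x, -y)
(4, -15) -> (-4, 15)

(-4, 15)


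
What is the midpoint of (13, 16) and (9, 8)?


Midpoint = ((13+9)/2, (16+8)/2) = (11, 12)

(11, 12)


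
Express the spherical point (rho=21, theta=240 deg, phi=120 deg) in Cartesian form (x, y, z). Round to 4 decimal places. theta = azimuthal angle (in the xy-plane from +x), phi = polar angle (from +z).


x = 21 * sin(120) * cos(240) = -9.0933
y = 21 * sin(120) * sin(240) = -15.75
z = 21 * cos(120) = -10.5

(-9.0933, -15.75, -10.5)


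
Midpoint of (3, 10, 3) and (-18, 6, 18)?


Midpoint = ((3+-18)/2, (10+6)/2, (3+18)/2) = (-7.5, 8, 10.5)

(-7.5, 8, 10.5)


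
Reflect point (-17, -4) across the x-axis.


Reflection across x-axis: (x, y) -> (x, -y)
(-17, -4) -> (-17, 4)

(-17, 4)


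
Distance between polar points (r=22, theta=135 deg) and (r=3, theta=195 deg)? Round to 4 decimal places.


d = sqrt(r1^2 + r2^2 - 2*r1*r2*cos(t2-t1))
d = sqrt(22^2 + 3^2 - 2*22*3*cos(195-135)) = 20.664

20.664


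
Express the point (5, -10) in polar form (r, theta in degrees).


r = sqrt(5^2 + (-10)^2) = 11.1803
theta = atan2(-10, 5) = 296.5651 degrees

r = 11.1803, theta = 296.5651 degrees


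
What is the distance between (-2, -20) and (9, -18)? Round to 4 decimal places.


d = sqrt((9--2)^2 + (-18--20)^2) = 11.1803

11.1803


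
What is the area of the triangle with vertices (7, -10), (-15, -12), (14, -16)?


Area = |x1(y2-y3) + x2(y3-y1) + x3(y1-y2)| / 2
= |7*(-12--16) + -15*(-16--10) + 14*(-10--12)| / 2
= 73

73


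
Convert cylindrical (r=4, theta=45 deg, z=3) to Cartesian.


x = 4 * cos(45) = 2.8284
y = 4 * sin(45) = 2.8284
z = 3

(2.8284, 2.8284, 3)


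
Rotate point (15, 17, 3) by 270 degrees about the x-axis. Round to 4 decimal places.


x' = 15
y' = 17*cos(270) - 3*sin(270) = 3
z' = 17*sin(270) + 3*cos(270) = -17

(15, 3, -17)


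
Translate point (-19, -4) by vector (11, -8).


Translation: (x+dx, y+dy) = (-19+11, -4+-8) = (-8, -12)

(-8, -12)


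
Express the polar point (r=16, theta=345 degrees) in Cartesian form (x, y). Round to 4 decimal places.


x = 16 * cos(345) = 15.4548
y = 16 * sin(345) = -4.1411

(15.4548, -4.1411)


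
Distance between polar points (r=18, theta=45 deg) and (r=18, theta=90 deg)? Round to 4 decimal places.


d = sqrt(r1^2 + r2^2 - 2*r1*r2*cos(t2-t1))
d = sqrt(18^2 + 18^2 - 2*18*18*cos(90-45)) = 13.7766

13.7766


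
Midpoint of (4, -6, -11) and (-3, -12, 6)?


Midpoint = ((4+-3)/2, (-6+-12)/2, (-11+6)/2) = (0.5, -9, -2.5)

(0.5, -9, -2.5)


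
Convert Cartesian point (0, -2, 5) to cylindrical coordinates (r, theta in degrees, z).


r = sqrt(0^2 + (-2)^2) = 2
theta = atan2(-2, 0) = 270 deg
z = 5

r = 2, theta = 270 deg, z = 5


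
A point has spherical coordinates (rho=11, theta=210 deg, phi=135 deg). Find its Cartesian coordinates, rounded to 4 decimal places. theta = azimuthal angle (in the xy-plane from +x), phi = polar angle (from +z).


x = 11 * sin(135) * cos(210) = -6.7361
y = 11 * sin(135) * sin(210) = -3.8891
z = 11 * cos(135) = -7.7782

(-6.7361, -3.8891, -7.7782)


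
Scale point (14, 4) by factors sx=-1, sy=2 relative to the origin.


Scaling: (x*sx, y*sy) = (14*-1, 4*2) = (-14, 8)

(-14, 8)


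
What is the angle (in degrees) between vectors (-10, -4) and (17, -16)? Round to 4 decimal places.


dot = -10*17 + -4*-16 = -106
|u| = 10.7703, |v| = 23.3452
cos(angle) = -0.4216
angle = 114.9343 degrees

114.9343 degrees


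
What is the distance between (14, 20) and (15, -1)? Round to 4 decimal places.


d = sqrt((15-14)^2 + (-1-20)^2) = 21.0238

21.0238


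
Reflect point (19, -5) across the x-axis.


Reflection across x-axis: (x, y) -> (x, -y)
(19, -5) -> (19, 5)

(19, 5)


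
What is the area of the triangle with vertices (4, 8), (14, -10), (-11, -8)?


Area = |x1(y2-y3) + x2(y3-y1) + x3(y1-y2)| / 2
= |4*(-10--8) + 14*(-8-8) + -11*(8--10)| / 2
= 215

215


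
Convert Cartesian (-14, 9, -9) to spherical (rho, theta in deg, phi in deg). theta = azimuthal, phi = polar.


rho = sqrt((-14)^2 + 9^2 + (-9)^2) = 18.9209
theta = atan2(9, -14) = 147.2648 deg
phi = acos(-9/18.9209) = 118.4026 deg

rho = 18.9209, theta = 147.2648 deg, phi = 118.4026 deg


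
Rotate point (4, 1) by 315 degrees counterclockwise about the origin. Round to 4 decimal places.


x' = 4*cos(315) - 1*sin(315) = 3.5355
y' = 4*sin(315) + 1*cos(315) = -2.1213

(3.5355, -2.1213)


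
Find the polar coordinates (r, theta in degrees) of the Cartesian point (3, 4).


r = sqrt(3^2 + 4^2) = 5
theta = atan2(4, 3) = 53.1301 degrees

r = 5, theta = 53.1301 degrees


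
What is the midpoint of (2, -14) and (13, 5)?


Midpoint = ((2+13)/2, (-14+5)/2) = (7.5, -4.5)

(7.5, -4.5)


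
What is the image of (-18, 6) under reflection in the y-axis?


Reflection across y-axis: (x, y) -> (-x, y)
(-18, 6) -> (18, 6)

(18, 6)


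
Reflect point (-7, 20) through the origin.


Reflection through origin: (x, y) -> (-x, -y)
(-7, 20) -> (7, -20)

(7, -20)


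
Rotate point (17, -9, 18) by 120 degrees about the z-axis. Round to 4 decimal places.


x' = 17*cos(120) - -9*sin(120) = -0.7058
y' = 17*sin(120) + -9*cos(120) = 19.2224
z' = 18

(-0.7058, 19.2224, 18)


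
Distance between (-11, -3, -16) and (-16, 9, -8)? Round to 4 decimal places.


d = sqrt((-16--11)^2 + (9--3)^2 + (-8--16)^2) = 15.2643

15.2643


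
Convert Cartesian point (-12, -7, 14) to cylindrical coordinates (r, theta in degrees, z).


r = sqrt((-12)^2 + (-7)^2) = 13.8924
theta = atan2(-7, -12) = 210.2564 deg
z = 14

r = 13.8924, theta = 210.2564 deg, z = 14


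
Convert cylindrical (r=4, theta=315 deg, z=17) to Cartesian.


x = 4 * cos(315) = 2.8284
y = 4 * sin(315) = -2.8284
z = 17

(2.8284, -2.8284, 17)


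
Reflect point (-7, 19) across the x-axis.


Reflection across x-axis: (x, y) -> (x, -y)
(-7, 19) -> (-7, -19)

(-7, -19)


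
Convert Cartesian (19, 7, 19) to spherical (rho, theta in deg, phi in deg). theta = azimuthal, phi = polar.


rho = sqrt(19^2 + 7^2 + 19^2) = 27.7669
theta = atan2(7, 19) = 20.2249 deg
phi = acos(19/27.7669) = 46.8219 deg

rho = 27.7669, theta = 20.2249 deg, phi = 46.8219 deg


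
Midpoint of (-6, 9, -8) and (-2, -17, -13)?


Midpoint = ((-6+-2)/2, (9+-17)/2, (-8+-13)/2) = (-4, -4, -10.5)

(-4, -4, -10.5)


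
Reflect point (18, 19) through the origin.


Reflection through origin: (x, y) -> (-x, -y)
(18, 19) -> (-18, -19)

(-18, -19)


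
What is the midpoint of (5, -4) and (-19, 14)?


Midpoint = ((5+-19)/2, (-4+14)/2) = (-7, 5)

(-7, 5)


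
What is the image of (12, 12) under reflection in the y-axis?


Reflection across y-axis: (x, y) -> (-x, y)
(12, 12) -> (-12, 12)

(-12, 12)


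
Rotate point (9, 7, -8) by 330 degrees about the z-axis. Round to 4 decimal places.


x' = 9*cos(330) - 7*sin(330) = 11.2942
y' = 9*sin(330) + 7*cos(330) = 1.5622
z' = -8

(11.2942, 1.5622, -8)


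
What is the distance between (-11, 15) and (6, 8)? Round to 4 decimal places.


d = sqrt((6--11)^2 + (8-15)^2) = 18.3848

18.3848


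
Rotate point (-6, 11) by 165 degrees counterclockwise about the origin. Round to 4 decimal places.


x' = -6*cos(165) - 11*sin(165) = 2.9485
y' = -6*sin(165) + 11*cos(165) = -12.1781

(2.9485, -12.1781)


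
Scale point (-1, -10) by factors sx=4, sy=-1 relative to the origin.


Scaling: (x*sx, y*sy) = (-1*4, -10*-1) = (-4, 10)

(-4, 10)


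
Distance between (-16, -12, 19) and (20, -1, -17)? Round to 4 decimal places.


d = sqrt((20--16)^2 + (-1--12)^2 + (-17-19)^2) = 52.0865

52.0865


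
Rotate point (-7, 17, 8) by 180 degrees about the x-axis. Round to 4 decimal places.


x' = -7
y' = 17*cos(180) - 8*sin(180) = -17
z' = 17*sin(180) + 8*cos(180) = -8

(-7, -17, -8)


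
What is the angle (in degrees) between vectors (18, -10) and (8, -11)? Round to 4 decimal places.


dot = 18*8 + -10*-11 = 254
|u| = 20.5913, |v| = 13.6015
cos(angle) = 0.9069
angle = 24.918 degrees

24.918 degrees


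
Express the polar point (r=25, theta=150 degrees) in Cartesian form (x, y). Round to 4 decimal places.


x = 25 * cos(150) = -21.6506
y = 25 * sin(150) = 12.5

(-21.6506, 12.5)


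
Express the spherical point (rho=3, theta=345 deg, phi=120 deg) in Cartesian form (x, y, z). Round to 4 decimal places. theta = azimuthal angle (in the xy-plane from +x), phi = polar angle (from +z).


x = 3 * sin(120) * cos(345) = 2.5095
y = 3 * sin(120) * sin(345) = -0.6724
z = 3 * cos(120) = -1.5

(2.5095, -0.6724, -1.5)


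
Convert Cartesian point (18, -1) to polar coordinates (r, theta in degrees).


r = sqrt(18^2 + (-1)^2) = 18.0278
theta = atan2(-1, 18) = 356.8202 degrees

r = 18.0278, theta = 356.8202 degrees


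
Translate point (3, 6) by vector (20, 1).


Translation: (x+dx, y+dy) = (3+20, 6+1) = (23, 7)

(23, 7)


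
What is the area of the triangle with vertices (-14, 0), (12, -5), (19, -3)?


Area = |x1(y2-y3) + x2(y3-y1) + x3(y1-y2)| / 2
= |-14*(-5--3) + 12*(-3-0) + 19*(0--5)| / 2
= 43.5

43.5


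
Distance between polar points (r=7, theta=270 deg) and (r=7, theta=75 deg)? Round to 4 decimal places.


d = sqrt(r1^2 + r2^2 - 2*r1*r2*cos(t2-t1))
d = sqrt(7^2 + 7^2 - 2*7*7*cos(75-270)) = 13.8802

13.8802


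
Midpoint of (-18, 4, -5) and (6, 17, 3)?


Midpoint = ((-18+6)/2, (4+17)/2, (-5+3)/2) = (-6, 10.5, -1)

(-6, 10.5, -1)


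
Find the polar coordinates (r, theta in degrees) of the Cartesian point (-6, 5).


r = sqrt((-6)^2 + 5^2) = 7.8102
theta = atan2(5, -6) = 140.1944 degrees

r = 7.8102, theta = 140.1944 degrees


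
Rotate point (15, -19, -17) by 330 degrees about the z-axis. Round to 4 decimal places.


x' = 15*cos(330) - -19*sin(330) = 3.4904
y' = 15*sin(330) + -19*cos(330) = -23.9545
z' = -17

(3.4904, -23.9545, -17)


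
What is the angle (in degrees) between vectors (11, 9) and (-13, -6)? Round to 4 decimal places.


dot = 11*-13 + 9*-6 = -197
|u| = 14.2127, |v| = 14.3178
cos(angle) = -0.9681
angle = 165.4857 degrees

165.4857 degrees


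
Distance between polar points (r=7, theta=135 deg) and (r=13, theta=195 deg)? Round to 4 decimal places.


d = sqrt(r1^2 + r2^2 - 2*r1*r2*cos(t2-t1))
d = sqrt(7^2 + 13^2 - 2*7*13*cos(195-135)) = 11.2694

11.2694


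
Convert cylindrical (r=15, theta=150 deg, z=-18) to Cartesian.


x = 15 * cos(150) = -12.9904
y = 15 * sin(150) = 7.5
z = -18

(-12.9904, 7.5, -18)


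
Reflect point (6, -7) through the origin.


Reflection through origin: (x, y) -> (-x, -y)
(6, -7) -> (-6, 7)

(-6, 7)


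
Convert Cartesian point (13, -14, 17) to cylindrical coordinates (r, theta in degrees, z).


r = sqrt(13^2 + (-14)^2) = 19.105
theta = atan2(-14, 13) = 312.8789 deg
z = 17

r = 19.105, theta = 312.8789 deg, z = 17


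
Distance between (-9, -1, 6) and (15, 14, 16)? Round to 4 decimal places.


d = sqrt((15--9)^2 + (14--1)^2 + (16-6)^2) = 30.0167

30.0167


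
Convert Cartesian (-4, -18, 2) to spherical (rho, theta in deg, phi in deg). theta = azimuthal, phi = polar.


rho = sqrt((-4)^2 + (-18)^2 + 2^2) = 18.5472
theta = atan2(-18, -4) = 257.4712 deg
phi = acos(2/18.5472) = 83.8096 deg

rho = 18.5472, theta = 257.4712 deg, phi = 83.8096 deg


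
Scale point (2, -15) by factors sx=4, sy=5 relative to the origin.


Scaling: (x*sx, y*sy) = (2*4, -15*5) = (8, -75)

(8, -75)


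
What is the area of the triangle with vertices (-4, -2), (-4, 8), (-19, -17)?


Area = |x1(y2-y3) + x2(y3-y1) + x3(y1-y2)| / 2
= |-4*(8--17) + -4*(-17--2) + -19*(-2-8)| / 2
= 75

75


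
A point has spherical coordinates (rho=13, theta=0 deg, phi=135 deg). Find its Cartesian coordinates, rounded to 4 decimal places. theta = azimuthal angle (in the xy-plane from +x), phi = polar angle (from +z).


x = 13 * sin(135) * cos(0) = 9.1924
y = 13 * sin(135) * sin(0) = 0
z = 13 * cos(135) = -9.1924

(9.1924, 0, -9.1924)


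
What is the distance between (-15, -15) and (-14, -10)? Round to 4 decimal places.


d = sqrt((-14--15)^2 + (-10--15)^2) = 5.099

5.099


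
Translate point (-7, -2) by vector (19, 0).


Translation: (x+dx, y+dy) = (-7+19, -2+0) = (12, -2)

(12, -2)


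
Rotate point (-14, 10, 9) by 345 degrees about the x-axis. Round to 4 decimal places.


x' = -14
y' = 10*cos(345) - 9*sin(345) = 11.9886
z' = 10*sin(345) + 9*cos(345) = 6.1051

(-14, 11.9886, 6.1051)


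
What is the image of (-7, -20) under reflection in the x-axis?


Reflection across x-axis: (x, y) -> (x, -y)
(-7, -20) -> (-7, 20)

(-7, 20)


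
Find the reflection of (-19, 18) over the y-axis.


Reflection across y-axis: (x, y) -> (-x, y)
(-19, 18) -> (19, 18)

(19, 18)


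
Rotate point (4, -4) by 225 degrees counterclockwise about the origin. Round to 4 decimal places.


x' = 4*cos(225) - -4*sin(225) = -5.6569
y' = 4*sin(225) + -4*cos(225) = 0

(-5.6569, 0)


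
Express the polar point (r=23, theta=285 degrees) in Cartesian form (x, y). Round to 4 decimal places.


x = 23 * cos(285) = 5.9528
y = 23 * sin(285) = -22.2163

(5.9528, -22.2163)


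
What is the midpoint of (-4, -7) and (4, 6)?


Midpoint = ((-4+4)/2, (-7+6)/2) = (0, -0.5)

(0, -0.5)


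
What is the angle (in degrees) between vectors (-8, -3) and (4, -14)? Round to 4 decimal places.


dot = -8*4 + -3*-14 = 10
|u| = 8.544, |v| = 14.5602
cos(angle) = 0.0804
angle = 85.3894 degrees

85.3894 degrees


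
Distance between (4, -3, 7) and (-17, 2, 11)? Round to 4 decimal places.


d = sqrt((-17-4)^2 + (2--3)^2 + (11-7)^2) = 21.9545

21.9545


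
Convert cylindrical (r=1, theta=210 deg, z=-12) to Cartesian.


x = 1 * cos(210) = -0.866
y = 1 * sin(210) = -0.5
z = -12

(-0.866, -0.5, -12)


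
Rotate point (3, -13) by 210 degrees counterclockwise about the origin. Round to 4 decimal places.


x' = 3*cos(210) - -13*sin(210) = -9.0981
y' = 3*sin(210) + -13*cos(210) = 9.7583

(-9.0981, 9.7583)


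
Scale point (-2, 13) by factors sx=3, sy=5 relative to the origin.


Scaling: (x*sx, y*sy) = (-2*3, 13*5) = (-6, 65)

(-6, 65)


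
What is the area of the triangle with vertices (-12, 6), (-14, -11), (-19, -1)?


Area = |x1(y2-y3) + x2(y3-y1) + x3(y1-y2)| / 2
= |-12*(-11--1) + -14*(-1-6) + -19*(6--11)| / 2
= 52.5

52.5


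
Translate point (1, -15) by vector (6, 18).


Translation: (x+dx, y+dy) = (1+6, -15+18) = (7, 3)

(7, 3)


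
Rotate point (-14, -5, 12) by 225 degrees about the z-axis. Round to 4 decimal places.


x' = -14*cos(225) - -5*sin(225) = 6.364
y' = -14*sin(225) + -5*cos(225) = 13.435
z' = 12

(6.364, 13.435, 12)


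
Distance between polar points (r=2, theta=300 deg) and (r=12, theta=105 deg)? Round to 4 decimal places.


d = sqrt(r1^2 + r2^2 - 2*r1*r2*cos(t2-t1))
d = sqrt(2^2 + 12^2 - 2*2*12*cos(105-300)) = 13.9415

13.9415


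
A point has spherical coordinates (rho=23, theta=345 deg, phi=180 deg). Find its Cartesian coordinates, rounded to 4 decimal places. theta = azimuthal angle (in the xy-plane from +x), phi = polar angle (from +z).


x = 23 * sin(180) * cos(345) = 0
y = 23 * sin(180) * sin(345) = 0
z = 23 * cos(180) = -23

(0, 0, -23)


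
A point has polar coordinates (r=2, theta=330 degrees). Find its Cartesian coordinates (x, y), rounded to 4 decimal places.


x = 2 * cos(330) = 1.7321
y = 2 * sin(330) = -1

(1.7321, -1)


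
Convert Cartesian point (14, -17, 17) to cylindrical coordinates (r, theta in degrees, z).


r = sqrt(14^2 + (-17)^2) = 22.0227
theta = atan2(-17, 14) = 309.4725 deg
z = 17

r = 22.0227, theta = 309.4725 deg, z = 17


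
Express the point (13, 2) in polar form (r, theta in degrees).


r = sqrt(13^2 + 2^2) = 13.1529
theta = atan2(2, 13) = 8.7462 degrees

r = 13.1529, theta = 8.7462 degrees


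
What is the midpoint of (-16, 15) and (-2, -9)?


Midpoint = ((-16+-2)/2, (15+-9)/2) = (-9, 3)

(-9, 3)


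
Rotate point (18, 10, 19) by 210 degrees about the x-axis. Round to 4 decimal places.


x' = 18
y' = 10*cos(210) - 19*sin(210) = 0.8397
z' = 10*sin(210) + 19*cos(210) = -21.4545

(18, 0.8397, -21.4545)


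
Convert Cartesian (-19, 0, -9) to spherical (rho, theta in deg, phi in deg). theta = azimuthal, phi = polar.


rho = sqrt((-19)^2 + 0^2 + (-9)^2) = 21.0238
theta = atan2(0, -19) = 180 deg
phi = acos(-9/21.0238) = 115.3462 deg

rho = 21.0238, theta = 180 deg, phi = 115.3462 deg


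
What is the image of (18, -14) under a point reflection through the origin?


Reflection through origin: (x, y) -> (-x, -y)
(18, -14) -> (-18, 14)

(-18, 14)


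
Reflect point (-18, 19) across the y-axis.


Reflection across y-axis: (x, y) -> (-x, y)
(-18, 19) -> (18, 19)

(18, 19)


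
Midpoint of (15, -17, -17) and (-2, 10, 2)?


Midpoint = ((15+-2)/2, (-17+10)/2, (-17+2)/2) = (6.5, -3.5, -7.5)

(6.5, -3.5, -7.5)


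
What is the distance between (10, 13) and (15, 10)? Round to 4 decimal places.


d = sqrt((15-10)^2 + (10-13)^2) = 5.831

5.831


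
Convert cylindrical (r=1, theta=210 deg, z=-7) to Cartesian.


x = 1 * cos(210) = -0.866
y = 1 * sin(210) = -0.5
z = -7

(-0.866, -0.5, -7)


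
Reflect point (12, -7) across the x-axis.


Reflection across x-axis: (x, y) -> (x, -y)
(12, -7) -> (12, 7)

(12, 7)


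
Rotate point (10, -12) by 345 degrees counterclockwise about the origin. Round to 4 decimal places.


x' = 10*cos(345) - -12*sin(345) = 6.5534
y' = 10*sin(345) + -12*cos(345) = -14.1793

(6.5534, -14.1793)


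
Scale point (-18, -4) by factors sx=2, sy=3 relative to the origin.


Scaling: (x*sx, y*sy) = (-18*2, -4*3) = (-36, -12)

(-36, -12)


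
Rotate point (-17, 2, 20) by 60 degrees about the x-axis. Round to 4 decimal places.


x' = -17
y' = 2*cos(60) - 20*sin(60) = -16.3205
z' = 2*sin(60) + 20*cos(60) = 11.7321

(-17, -16.3205, 11.7321)


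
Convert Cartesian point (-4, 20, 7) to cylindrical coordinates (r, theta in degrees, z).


r = sqrt((-4)^2 + 20^2) = 20.3961
theta = atan2(20, -4) = 101.3099 deg
z = 7

r = 20.3961, theta = 101.3099 deg, z = 7


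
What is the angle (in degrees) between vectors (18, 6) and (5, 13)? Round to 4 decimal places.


dot = 18*5 + 6*13 = 168
|u| = 18.9737, |v| = 13.9284
cos(angle) = 0.6357
angle = 50.5275 degrees

50.5275 degrees


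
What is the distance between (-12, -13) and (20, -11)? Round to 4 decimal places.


d = sqrt((20--12)^2 + (-11--13)^2) = 32.0624

32.0624


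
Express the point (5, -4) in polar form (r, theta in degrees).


r = sqrt(5^2 + (-4)^2) = 6.4031
theta = atan2(-4, 5) = 321.3402 degrees

r = 6.4031, theta = 321.3402 degrees


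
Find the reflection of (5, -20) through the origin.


Reflection through origin: (x, y) -> (-x, -y)
(5, -20) -> (-5, 20)

(-5, 20)


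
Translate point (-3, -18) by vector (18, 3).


Translation: (x+dx, y+dy) = (-3+18, -18+3) = (15, -15)

(15, -15)


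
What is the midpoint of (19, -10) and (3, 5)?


Midpoint = ((19+3)/2, (-10+5)/2) = (11, -2.5)

(11, -2.5)


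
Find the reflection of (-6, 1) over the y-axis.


Reflection across y-axis: (x, y) -> (-x, y)
(-6, 1) -> (6, 1)

(6, 1)


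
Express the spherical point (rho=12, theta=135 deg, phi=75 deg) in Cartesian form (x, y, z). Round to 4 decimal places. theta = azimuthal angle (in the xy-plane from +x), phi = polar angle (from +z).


x = 12 * sin(75) * cos(135) = -8.1962
y = 12 * sin(75) * sin(135) = 8.1962
z = 12 * cos(75) = 3.1058

(-8.1962, 8.1962, 3.1058)


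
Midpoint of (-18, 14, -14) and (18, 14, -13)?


Midpoint = ((-18+18)/2, (14+14)/2, (-14+-13)/2) = (0, 14, -13.5)

(0, 14, -13.5)


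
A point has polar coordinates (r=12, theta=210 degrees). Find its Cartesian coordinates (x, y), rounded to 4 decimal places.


x = 12 * cos(210) = -10.3923
y = 12 * sin(210) = -6

(-10.3923, -6)


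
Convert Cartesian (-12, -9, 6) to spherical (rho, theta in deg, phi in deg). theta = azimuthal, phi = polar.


rho = sqrt((-12)^2 + (-9)^2 + 6^2) = 16.1555
theta = atan2(-9, -12) = 216.8699 deg
phi = acos(6/16.1555) = 68.1986 deg

rho = 16.1555, theta = 216.8699 deg, phi = 68.1986 deg


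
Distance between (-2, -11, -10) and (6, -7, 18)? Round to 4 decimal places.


d = sqrt((6--2)^2 + (-7--11)^2 + (18--10)^2) = 29.3939

29.3939


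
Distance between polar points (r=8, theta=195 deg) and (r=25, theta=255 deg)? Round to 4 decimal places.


d = sqrt(r1^2 + r2^2 - 2*r1*r2*cos(t2-t1))
d = sqrt(8^2 + 25^2 - 2*8*25*cos(255-195)) = 22.1133

22.1133


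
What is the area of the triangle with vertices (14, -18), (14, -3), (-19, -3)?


Area = |x1(y2-y3) + x2(y3-y1) + x3(y1-y2)| / 2
= |14*(-3--3) + 14*(-3--18) + -19*(-18--3)| / 2
= 247.5

247.5


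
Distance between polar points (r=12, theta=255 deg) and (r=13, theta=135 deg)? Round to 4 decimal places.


d = sqrt(r1^2 + r2^2 - 2*r1*r2*cos(t2-t1))
d = sqrt(12^2 + 13^2 - 2*12*13*cos(135-255)) = 21.6564

21.6564


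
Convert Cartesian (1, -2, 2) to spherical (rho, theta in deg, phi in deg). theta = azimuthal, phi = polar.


rho = sqrt(1^2 + (-2)^2 + 2^2) = 3
theta = atan2(-2, 1) = 296.5651 deg
phi = acos(2/3) = 48.1897 deg

rho = 3, theta = 296.5651 deg, phi = 48.1897 deg


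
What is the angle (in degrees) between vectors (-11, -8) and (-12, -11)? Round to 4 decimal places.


dot = -11*-12 + -8*-11 = 220
|u| = 13.6015, |v| = 16.2788
cos(angle) = 0.9936
angle = 6.4831 degrees

6.4831 degrees


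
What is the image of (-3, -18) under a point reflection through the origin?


Reflection through origin: (x, y) -> (-x, -y)
(-3, -18) -> (3, 18)

(3, 18)


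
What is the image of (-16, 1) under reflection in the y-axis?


Reflection across y-axis: (x, y) -> (-x, y)
(-16, 1) -> (16, 1)

(16, 1)


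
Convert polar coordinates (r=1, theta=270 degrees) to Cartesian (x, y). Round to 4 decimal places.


x = 1 * cos(270) = 0
y = 1 * sin(270) = -1

(0, -1)


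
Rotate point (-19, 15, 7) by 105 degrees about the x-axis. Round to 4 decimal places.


x' = -19
y' = 15*cos(105) - 7*sin(105) = -10.6438
z' = 15*sin(105) + 7*cos(105) = 12.6772

(-19, -10.6438, 12.6772)


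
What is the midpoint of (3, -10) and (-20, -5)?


Midpoint = ((3+-20)/2, (-10+-5)/2) = (-8.5, -7.5)

(-8.5, -7.5)


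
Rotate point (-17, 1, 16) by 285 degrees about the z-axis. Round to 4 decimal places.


x' = -17*cos(285) - 1*sin(285) = -3.434
y' = -17*sin(285) + 1*cos(285) = 16.6796
z' = 16

(-3.434, 16.6796, 16)


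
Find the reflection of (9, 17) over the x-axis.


Reflection across x-axis: (x, y) -> (x, -y)
(9, 17) -> (9, -17)

(9, -17)


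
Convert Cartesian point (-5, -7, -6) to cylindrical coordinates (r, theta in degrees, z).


r = sqrt((-5)^2 + (-7)^2) = 8.6023
theta = atan2(-7, -5) = 234.4623 deg
z = -6

r = 8.6023, theta = 234.4623 deg, z = -6


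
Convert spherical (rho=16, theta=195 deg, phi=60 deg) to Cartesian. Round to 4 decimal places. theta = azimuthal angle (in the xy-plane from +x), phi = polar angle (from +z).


x = 16 * sin(60) * cos(195) = -13.3843
y = 16 * sin(60) * sin(195) = -3.5863
z = 16 * cos(60) = 8

(-13.3843, -3.5863, 8)


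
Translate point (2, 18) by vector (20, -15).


Translation: (x+dx, y+dy) = (2+20, 18+-15) = (22, 3)

(22, 3)


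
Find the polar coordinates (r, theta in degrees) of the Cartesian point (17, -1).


r = sqrt(17^2 + (-1)^2) = 17.0294
theta = atan2(-1, 17) = 356.6335 degrees

r = 17.0294, theta = 356.6335 degrees


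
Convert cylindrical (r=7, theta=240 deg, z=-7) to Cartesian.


x = 7 * cos(240) = -3.5
y = 7 * sin(240) = -6.0622
z = -7

(-3.5, -6.0622, -7)


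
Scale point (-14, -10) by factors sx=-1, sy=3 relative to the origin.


Scaling: (x*sx, y*sy) = (-14*-1, -10*3) = (14, -30)

(14, -30)


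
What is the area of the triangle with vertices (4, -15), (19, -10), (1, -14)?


Area = |x1(y2-y3) + x2(y3-y1) + x3(y1-y2)| / 2
= |4*(-10--14) + 19*(-14--15) + 1*(-15--10)| / 2
= 15

15


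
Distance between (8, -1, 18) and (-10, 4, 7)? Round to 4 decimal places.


d = sqrt((-10-8)^2 + (4--1)^2 + (7-18)^2) = 21.6795

21.6795


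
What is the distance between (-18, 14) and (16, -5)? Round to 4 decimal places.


d = sqrt((16--18)^2 + (-5-14)^2) = 38.9487

38.9487


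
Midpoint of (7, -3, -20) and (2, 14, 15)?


Midpoint = ((7+2)/2, (-3+14)/2, (-20+15)/2) = (4.5, 5.5, -2.5)

(4.5, 5.5, -2.5)


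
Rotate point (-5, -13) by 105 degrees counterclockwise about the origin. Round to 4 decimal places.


x' = -5*cos(105) - -13*sin(105) = 13.8511
y' = -5*sin(105) + -13*cos(105) = -1.465

(13.8511, -1.465)


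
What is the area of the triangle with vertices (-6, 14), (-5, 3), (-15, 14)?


Area = |x1(y2-y3) + x2(y3-y1) + x3(y1-y2)| / 2
= |-6*(3-14) + -5*(14-14) + -15*(14-3)| / 2
= 49.5

49.5


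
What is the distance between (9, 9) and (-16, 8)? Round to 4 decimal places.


d = sqrt((-16-9)^2 + (8-9)^2) = 25.02

25.02


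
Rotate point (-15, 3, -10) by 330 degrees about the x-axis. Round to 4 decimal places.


x' = -15
y' = 3*cos(330) - -10*sin(330) = -2.4019
z' = 3*sin(330) + -10*cos(330) = -10.1603

(-15, -2.4019, -10.1603)


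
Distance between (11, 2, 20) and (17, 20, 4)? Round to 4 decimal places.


d = sqrt((17-11)^2 + (20-2)^2 + (4-20)^2) = 24.8193

24.8193


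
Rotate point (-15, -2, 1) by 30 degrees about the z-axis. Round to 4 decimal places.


x' = -15*cos(30) - -2*sin(30) = -11.9904
y' = -15*sin(30) + -2*cos(30) = -9.2321
z' = 1

(-11.9904, -9.2321, 1)


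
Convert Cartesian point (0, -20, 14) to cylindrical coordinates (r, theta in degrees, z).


r = sqrt(0^2 + (-20)^2) = 20
theta = atan2(-20, 0) = 270 deg
z = 14

r = 20, theta = 270 deg, z = 14


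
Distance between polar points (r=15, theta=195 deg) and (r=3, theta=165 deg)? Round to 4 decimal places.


d = sqrt(r1^2 + r2^2 - 2*r1*r2*cos(t2-t1))
d = sqrt(15^2 + 3^2 - 2*15*3*cos(165-195)) = 12.4923

12.4923


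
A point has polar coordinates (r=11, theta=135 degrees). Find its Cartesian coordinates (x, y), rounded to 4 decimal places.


x = 11 * cos(135) = -7.7782
y = 11 * sin(135) = 7.7782

(-7.7782, 7.7782)


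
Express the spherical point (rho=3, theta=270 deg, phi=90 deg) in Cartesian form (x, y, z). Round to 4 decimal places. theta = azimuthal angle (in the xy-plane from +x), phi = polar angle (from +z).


x = 3 * sin(90) * cos(270) = 0
y = 3 * sin(90) * sin(270) = -3
z = 3 * cos(90) = 0

(0, -3, 0)


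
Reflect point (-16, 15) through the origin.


Reflection through origin: (x, y) -> (-x, -y)
(-16, 15) -> (16, -15)

(16, -15)


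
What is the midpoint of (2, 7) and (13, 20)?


Midpoint = ((2+13)/2, (7+20)/2) = (7.5, 13.5)

(7.5, 13.5)


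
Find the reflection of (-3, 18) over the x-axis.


Reflection across x-axis: (x, y) -> (x, -y)
(-3, 18) -> (-3, -18)

(-3, -18)
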